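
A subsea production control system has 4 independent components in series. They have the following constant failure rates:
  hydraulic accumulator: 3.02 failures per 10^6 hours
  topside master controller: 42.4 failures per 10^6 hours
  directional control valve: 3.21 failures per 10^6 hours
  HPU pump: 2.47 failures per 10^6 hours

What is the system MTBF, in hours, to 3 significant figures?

Series of exponential components: λ_sys = Σ λ_i
λ_sys = 0.00000302 + 0.0000424 + 0.00000321 + 0.00000247 = 5.1100e-05 /h
MTBF = 1 / λ_sys = 19600 h

19600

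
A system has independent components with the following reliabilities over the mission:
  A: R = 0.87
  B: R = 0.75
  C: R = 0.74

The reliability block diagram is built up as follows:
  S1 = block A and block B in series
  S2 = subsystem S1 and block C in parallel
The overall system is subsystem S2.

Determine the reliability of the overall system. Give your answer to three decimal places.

Series (A and B): 0.87000 × 0.75000 = 0.65250
Parallel ([0.65250] and C): 1 − (1 − 0.65250)(1 − 0.74000) = 0.910

0.910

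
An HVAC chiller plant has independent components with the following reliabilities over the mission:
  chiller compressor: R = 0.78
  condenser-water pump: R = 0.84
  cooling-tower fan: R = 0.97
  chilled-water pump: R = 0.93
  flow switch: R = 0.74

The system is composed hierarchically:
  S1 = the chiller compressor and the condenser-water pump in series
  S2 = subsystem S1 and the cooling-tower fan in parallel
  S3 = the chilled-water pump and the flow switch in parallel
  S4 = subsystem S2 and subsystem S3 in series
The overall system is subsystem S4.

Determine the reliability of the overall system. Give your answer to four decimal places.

Series (chiller compressor and condenser-water pump): 0.780000 × 0.840000 = 0.655200
Parallel ([0.655200] and cooling-tower fan): 1 − (1 − 0.655200)(1 − 0.970000) = 0.989656
Parallel (chilled-water pump and flow switch): 1 − (1 − 0.930000)(1 − 0.740000) = 0.981800
Series ([0.989656] and [0.981800]): 0.989656 × 0.981800 = 0.9716

0.9716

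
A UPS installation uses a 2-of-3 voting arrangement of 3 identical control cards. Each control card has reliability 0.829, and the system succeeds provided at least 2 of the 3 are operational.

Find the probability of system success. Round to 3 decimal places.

R = Σ_{i=2}^{3} C(3,i) p^i (1−p)^{3−i} with p = 0.829
C(3,2)·0.829^2·0.171^1 = 0.35255
C(3,3)·0.829^3·0.171^0 = 0.56972
Sum = 0.922

0.922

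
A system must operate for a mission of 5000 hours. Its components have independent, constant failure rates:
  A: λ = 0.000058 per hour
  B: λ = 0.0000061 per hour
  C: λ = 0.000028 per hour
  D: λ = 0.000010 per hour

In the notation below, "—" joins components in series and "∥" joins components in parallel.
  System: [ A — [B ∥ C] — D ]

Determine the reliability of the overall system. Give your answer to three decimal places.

R(A) = exp(−0.000058 × 5000) = 0.74826
R(B) = exp(−0.0000061 × 5000) = 0.96996
R(C) = exp(−0.000028 × 5000) = 0.86936
R(D) = exp(−0.000010 × 5000) = 0.95123
Parallel (B and C): 1 − (1 − 0.96996)(1 − 0.86936) = 0.99608
Series (A, [0.99608], and D): 0.74826 × 0.99608 × 0.95123 = 0.709

0.709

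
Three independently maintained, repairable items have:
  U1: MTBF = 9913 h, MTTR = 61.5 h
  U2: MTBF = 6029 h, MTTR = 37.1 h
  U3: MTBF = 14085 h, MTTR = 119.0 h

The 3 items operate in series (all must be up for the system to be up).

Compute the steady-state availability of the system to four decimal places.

0.9795

A(U1) = MTBF/(MTBF+MTTR) = 9913/(9913+61.5) = 0.993834
A(U2) = MTBF/(MTBF+MTTR) = 6029/(6029+37.1) = 0.993884
A(U3) = MTBF/(MTBF+MTTR) = 14085/(14085+119.0) = 0.991622
Series availability: 0.993834 × 0.993884 × 0.991622 = 0.9795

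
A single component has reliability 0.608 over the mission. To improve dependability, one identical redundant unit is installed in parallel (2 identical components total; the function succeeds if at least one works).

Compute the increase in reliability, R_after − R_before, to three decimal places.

0.238

R_before = 0.608
R_after = 1 − (1 − 0.608)^2 = 0.846
ΔR = 0.846 − 0.608 = 0.238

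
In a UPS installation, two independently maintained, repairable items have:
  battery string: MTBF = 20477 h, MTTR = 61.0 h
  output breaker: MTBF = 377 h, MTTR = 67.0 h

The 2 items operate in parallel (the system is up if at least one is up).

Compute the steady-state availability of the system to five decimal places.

A(battery string) = MTBF/(MTBF+MTTR) = 20477/(20477+61.0) = 0.997030
A(output breaker) = MTBF/(MTBF+MTTR) = 377/(377+67.0) = 0.849099
Parallel availability: 1 − (1 − 0.997030)(1 − 0.849099) = 0.99955

0.99955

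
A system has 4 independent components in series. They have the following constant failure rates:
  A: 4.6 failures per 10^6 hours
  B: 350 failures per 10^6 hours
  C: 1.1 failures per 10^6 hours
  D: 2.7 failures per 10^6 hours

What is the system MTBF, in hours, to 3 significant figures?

Series of exponential components: λ_sys = Σ λ_i
λ_sys = 0.0000046 + 0.00035 + 0.0000011 + 0.0000027 = 3.5840e-04 /h
MTBF = 1 / λ_sys = 2790 h

2790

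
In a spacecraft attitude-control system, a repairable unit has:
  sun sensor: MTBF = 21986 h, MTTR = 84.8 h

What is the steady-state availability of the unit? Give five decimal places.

A(sun sensor) = MTBF/(MTBF+MTTR) = 21986/(21986+84.8) = 0.99616

0.99616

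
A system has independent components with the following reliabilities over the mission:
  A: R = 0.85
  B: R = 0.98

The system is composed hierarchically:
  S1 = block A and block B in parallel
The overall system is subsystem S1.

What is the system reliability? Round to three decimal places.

0.997

Parallel (A and B): 1 − (1 − 0.85000)(1 − 0.98000) = 0.997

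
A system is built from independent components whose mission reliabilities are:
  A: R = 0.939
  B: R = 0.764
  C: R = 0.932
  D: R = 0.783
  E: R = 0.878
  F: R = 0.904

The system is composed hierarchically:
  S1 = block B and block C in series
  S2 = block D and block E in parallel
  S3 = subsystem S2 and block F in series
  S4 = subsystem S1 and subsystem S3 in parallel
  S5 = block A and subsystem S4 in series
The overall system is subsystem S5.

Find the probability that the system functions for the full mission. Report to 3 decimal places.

Series (B and C): 0.76400 × 0.93200 = 0.71205
Parallel (D and E): 1 − (1 − 0.78300)(1 − 0.87800) = 0.97353
Series ([0.97353] and F): 0.97353 × 0.90400 = 0.88007
Parallel ([0.71205] and [0.88007]): 1 − (1 − 0.71205)(1 − 0.88007) = 0.96547
Series (A and [0.96547]): 0.93900 × 0.96547 = 0.907

0.907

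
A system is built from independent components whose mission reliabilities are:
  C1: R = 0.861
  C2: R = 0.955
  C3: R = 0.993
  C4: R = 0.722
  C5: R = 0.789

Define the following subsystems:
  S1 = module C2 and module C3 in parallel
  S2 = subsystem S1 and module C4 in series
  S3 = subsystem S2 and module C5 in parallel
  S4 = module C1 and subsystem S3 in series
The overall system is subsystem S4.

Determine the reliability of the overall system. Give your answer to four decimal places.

0.8105

Parallel (C2 and C3): 1 − (1 − 0.955000)(1 − 0.993000) = 0.999685
Series ([0.999685] and C4): 0.999685 × 0.722000 = 0.721773
Parallel ([0.721773] and C5): 1 − (1 − 0.721773)(1 − 0.789000) = 0.941294
Series (C1 and [0.941294]): 0.861000 × 0.941294 = 0.8105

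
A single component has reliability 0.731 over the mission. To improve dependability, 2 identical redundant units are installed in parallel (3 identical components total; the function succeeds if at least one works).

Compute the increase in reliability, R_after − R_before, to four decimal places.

0.2495

R_before = 0.731
R_after = 1 − (1 − 0.731)^3 = 0.9805
ΔR = 0.9805 − 0.731 = 0.2495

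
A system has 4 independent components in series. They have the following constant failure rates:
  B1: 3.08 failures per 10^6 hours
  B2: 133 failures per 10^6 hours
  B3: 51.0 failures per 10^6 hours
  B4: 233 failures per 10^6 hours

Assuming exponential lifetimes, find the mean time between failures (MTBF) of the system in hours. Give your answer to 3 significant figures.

2380

Series of exponential components: λ_sys = Σ λ_i
λ_sys = 0.00000308 + 0.000133 + 0.0000510 + 0.000233 = 4.2008e-04 /h
MTBF = 1 / λ_sys = 2380 h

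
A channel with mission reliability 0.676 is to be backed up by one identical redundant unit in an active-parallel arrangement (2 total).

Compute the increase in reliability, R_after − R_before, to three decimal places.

0.219

R_before = 0.676
R_after = 1 − (1 − 0.676)^2 = 0.895
ΔR = 0.895 − 0.676 = 0.219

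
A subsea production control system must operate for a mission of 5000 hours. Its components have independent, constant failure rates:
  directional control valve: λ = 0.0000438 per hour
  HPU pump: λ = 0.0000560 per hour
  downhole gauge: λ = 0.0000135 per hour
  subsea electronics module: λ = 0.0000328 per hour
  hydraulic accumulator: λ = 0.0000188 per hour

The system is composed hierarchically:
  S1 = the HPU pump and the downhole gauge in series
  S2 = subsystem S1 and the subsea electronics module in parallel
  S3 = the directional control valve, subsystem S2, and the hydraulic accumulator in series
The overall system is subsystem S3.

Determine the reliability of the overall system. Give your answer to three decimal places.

0.699

R(directional control valve) = exp(−0.0000438 × 5000) = 0.80332
R(HPU pump) = exp(−0.0000560 × 5000) = 0.75578
R(downhole gauge) = exp(−0.0000135 × 5000) = 0.93473
R(subsea electronics module) = exp(−0.0000328 × 5000) = 0.84874
R(hydraulic accumulator) = exp(−0.0000188 × 5000) = 0.91028
Series (HPU pump and downhole gauge): 0.75578 × 0.93473 = 0.70645
Parallel ([0.70645] and subsea electronics module): 1 − (1 − 0.70645)(1 − 0.84874) = 0.95560
Series (directional control valve, [0.95560], and hydraulic accumulator): 0.80332 × 0.95560 × 0.91028 = 0.699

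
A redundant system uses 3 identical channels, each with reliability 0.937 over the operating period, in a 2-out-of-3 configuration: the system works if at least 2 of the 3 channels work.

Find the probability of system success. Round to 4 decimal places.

0.9886

R = Σ_{i=2}^{3} C(3,i) p^i (1−p)^{3−i} with p = 0.937
C(3,2)·0.937^2·0.063^1 = 0.165936
C(3,3)·0.937^3·0.063^0 = 0.822657
Sum = 0.9886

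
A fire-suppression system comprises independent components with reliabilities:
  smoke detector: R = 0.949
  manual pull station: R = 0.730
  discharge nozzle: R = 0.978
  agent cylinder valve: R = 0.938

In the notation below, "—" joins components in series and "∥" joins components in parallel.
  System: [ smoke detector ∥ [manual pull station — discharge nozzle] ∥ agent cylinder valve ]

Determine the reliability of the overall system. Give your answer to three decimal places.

0.999

Series (manual pull station and discharge nozzle): 0.73000 × 0.97800 = 0.71394
Parallel (smoke detector, [0.71394], and agent cylinder valve): 1 − (1 − 0.94900)(1 − 0.71394)(1 − 0.93800) = 0.999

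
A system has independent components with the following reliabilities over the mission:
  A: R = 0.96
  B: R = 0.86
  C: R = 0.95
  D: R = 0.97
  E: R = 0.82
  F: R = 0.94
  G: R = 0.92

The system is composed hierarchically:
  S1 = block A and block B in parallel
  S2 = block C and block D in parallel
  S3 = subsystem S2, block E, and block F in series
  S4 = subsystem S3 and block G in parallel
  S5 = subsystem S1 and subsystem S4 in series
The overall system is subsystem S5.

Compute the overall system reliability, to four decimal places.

Parallel (A and B): 1 − (1 − 0.960000)(1 − 0.860000) = 0.994400
Parallel (C and D): 1 − (1 − 0.950000)(1 − 0.970000) = 0.998500
Series ([0.998500], E, and F): 0.998500 × 0.820000 × 0.940000 = 0.769644
Parallel ([0.769644] and G): 1 − (1 − 0.769644)(1 − 0.920000) = 0.981572
Series ([0.994400] and [0.981572]): 0.994400 × 0.981572 = 0.9761

0.9761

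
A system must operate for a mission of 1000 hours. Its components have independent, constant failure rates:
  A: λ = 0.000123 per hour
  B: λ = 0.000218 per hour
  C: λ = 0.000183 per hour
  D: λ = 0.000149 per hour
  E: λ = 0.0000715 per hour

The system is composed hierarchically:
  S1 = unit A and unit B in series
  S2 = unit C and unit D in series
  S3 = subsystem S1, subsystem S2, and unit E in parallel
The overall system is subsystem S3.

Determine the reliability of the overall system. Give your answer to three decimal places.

R(A) = exp(−0.000123 × 1000) = 0.88426
R(B) = exp(−0.000218 × 1000) = 0.80413
R(C) = exp(−0.000183 × 1000) = 0.83277
R(D) = exp(−0.000149 × 1000) = 0.86157
R(E) = exp(−0.0000715 × 1000) = 0.93100
Series (A and B): 0.88426 × 0.80413 = 0.71106
Series (C and D): 0.83277 × 0.86157 = 0.71749
Parallel ([0.71106], [0.71749], and E): 1 − (1 − 0.71106)(1 − 0.71749)(1 − 0.93100) = 0.994

0.994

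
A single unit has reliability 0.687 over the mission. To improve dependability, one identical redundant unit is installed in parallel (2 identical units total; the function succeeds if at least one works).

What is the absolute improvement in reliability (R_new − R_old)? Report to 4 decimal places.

0.2150

R_before = 0.687
R_after = 1 − (1 − 0.687)^2 = 0.9020
ΔR = 0.9020 − 0.687 = 0.2150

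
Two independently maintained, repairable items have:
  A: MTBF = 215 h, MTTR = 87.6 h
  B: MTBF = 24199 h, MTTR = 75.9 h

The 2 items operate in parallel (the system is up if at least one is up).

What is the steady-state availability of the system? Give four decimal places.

0.9991

A(A) = MTBF/(MTBF+MTTR) = 215/(215+87.6) = 0.710509
A(B) = MTBF/(MTBF+MTTR) = 24199/(24199+75.9) = 0.996873
Parallel availability: 1 − (1 − 0.710509)(1 − 0.996873) = 0.9991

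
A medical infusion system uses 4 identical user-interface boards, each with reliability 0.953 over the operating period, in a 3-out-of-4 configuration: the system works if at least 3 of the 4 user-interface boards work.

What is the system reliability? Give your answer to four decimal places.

R = Σ_{i=3}^{4} C(4,i) p^i (1−p)^{4−i} with p = 0.953
C(4,3)·0.953^3·0.047^1 = 0.162718
C(4,4)·0.953^4·0.047^0 = 0.824844
Sum = 0.9876

0.9876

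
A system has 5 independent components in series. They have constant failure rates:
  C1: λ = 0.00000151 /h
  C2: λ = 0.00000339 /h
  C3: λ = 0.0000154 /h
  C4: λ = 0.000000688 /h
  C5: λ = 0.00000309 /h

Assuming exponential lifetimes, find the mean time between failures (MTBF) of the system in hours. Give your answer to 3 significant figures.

41500

Series of exponential components: λ_sys = Σ λ_i
λ_sys = 0.00000151 + 0.00000339 + 0.0000154 + 0.000000688 + 0.00000309 = 2.4078e-05 /h
MTBF = 1 / λ_sys = 41500 h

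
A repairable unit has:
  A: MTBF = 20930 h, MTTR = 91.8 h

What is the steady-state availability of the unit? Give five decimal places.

0.99563

A(A) = MTBF/(MTBF+MTTR) = 20930/(20930+91.8) = 0.99563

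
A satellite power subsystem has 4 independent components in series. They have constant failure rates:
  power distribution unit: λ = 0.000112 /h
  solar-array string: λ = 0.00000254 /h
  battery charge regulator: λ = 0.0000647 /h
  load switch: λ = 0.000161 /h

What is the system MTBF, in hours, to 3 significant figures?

Series of exponential components: λ_sys = Σ λ_i
λ_sys = 0.000112 + 0.00000254 + 0.0000647 + 0.000161 = 3.4024e-04 /h
MTBF = 1 / λ_sys = 2940 h

2940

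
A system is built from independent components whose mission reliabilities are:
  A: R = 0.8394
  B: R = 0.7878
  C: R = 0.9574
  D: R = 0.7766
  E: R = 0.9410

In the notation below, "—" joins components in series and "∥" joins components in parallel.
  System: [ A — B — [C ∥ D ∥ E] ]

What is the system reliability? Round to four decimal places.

Parallel (C, D, and E): 1 − (1 − 0.957400)(1 − 0.776600)(1 − 0.941000) = 0.999439
Series (A, B, and [0.999439]): 0.839400 × 0.787800 × 0.999439 = 0.6609

0.6609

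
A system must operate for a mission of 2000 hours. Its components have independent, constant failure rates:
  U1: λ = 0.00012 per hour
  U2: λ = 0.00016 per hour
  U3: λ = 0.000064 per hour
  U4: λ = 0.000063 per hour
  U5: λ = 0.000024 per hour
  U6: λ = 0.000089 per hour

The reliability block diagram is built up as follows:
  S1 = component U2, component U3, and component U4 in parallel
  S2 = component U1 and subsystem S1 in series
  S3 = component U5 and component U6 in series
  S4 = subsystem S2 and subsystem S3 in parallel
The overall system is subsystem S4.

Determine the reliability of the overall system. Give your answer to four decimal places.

R(U1) = exp(−0.00012 × 2000) = 0.786628
R(U2) = exp(−0.00016 × 2000) = 0.726149
R(U3) = exp(−0.000064 × 2000) = 0.879853
R(U4) = exp(−0.000063 × 2000) = 0.881615
R(U5) = exp(−0.000024 × 2000) = 0.953134
R(U6) = exp(−0.000089 × 2000) = 0.836942
Parallel (U2, U3, and U4): 1 − (1 − 0.726149)(1 − 0.879853)(1 − 0.881615) = 0.996105
Series (U1 and [0.996105]): 0.786628 × 0.996105 = 0.783564
Series (U5 and U6): 0.953134 × 0.836942 = 0.797718
Parallel ([0.783564] and [0.797718]): 1 − (1 − 0.783564)(1 − 0.797718) = 0.9562

0.9562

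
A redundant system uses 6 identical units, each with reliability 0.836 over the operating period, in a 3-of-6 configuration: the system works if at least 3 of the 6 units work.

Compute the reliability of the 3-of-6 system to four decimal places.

0.9918

R = Σ_{i=3}^{6} C(6,i) p^i (1−p)^{6−i} with p = 0.836
C(6,3)·0.836^3·0.164^3 = 0.051544
C(6,4)·0.836^4·0.164^2 = 0.197063
C(6,5)·0.836^5·0.164^1 = 0.401815
C(6,6)·0.836^6·0.164^0 = 0.341380
Sum = 0.9918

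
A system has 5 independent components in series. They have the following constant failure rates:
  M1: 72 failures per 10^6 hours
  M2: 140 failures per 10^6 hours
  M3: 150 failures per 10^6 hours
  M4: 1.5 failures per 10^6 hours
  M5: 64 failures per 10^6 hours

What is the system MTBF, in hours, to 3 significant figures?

Series of exponential components: λ_sys = Σ λ_i
λ_sys = 0.000072 + 0.00014 + 0.00015 + 0.0000015 + 0.000064 = 4.2750e-04 /h
MTBF = 1 / λ_sys = 2340 h

2340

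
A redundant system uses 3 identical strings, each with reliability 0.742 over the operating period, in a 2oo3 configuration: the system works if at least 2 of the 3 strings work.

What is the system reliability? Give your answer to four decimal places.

0.8347

R = Σ_{i=2}^{3} C(3,i) p^i (1−p)^{3−i} with p = 0.742
C(3,2)·0.742^2·0.258^1 = 0.426137
C(3,3)·0.742^3·0.258^0 = 0.408518
Sum = 0.8347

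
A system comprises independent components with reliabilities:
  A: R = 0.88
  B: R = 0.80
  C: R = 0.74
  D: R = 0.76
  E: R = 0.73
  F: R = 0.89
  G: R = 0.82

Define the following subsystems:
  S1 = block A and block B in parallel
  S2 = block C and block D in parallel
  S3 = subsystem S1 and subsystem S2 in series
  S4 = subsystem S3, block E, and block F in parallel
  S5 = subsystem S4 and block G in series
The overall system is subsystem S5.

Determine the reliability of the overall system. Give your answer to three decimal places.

Parallel (A and B): 1 − (1 − 0.88000)(1 − 0.80000) = 0.97600
Parallel (C and D): 1 − (1 − 0.74000)(1 − 0.76000) = 0.93760
Series ([0.97600] and [0.93760]): 0.97600 × 0.93760 = 0.91510
Parallel ([0.91510], E, and F): 1 − (1 − 0.91510)(1 − 0.73000)(1 − 0.89000) = 0.99748
Series ([0.99748] and G): 0.99748 × 0.82000 = 0.818

0.818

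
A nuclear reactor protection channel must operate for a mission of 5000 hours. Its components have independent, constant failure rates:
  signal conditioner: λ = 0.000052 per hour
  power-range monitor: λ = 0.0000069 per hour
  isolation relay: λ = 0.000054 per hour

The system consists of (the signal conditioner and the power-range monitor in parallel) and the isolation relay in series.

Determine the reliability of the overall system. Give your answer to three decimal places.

R(signal conditioner) = exp(−0.000052 × 5000) = 0.77105
R(power-range monitor) = exp(−0.0000069 × 5000) = 0.96609
R(isolation relay) = exp(−0.000054 × 5000) = 0.76338
Parallel (signal conditioner and power-range monitor): 1 − (1 − 0.77105)(1 − 0.96609) = 0.99224
Series ([0.99224] and isolation relay): 0.99224 × 0.76338 = 0.757

0.757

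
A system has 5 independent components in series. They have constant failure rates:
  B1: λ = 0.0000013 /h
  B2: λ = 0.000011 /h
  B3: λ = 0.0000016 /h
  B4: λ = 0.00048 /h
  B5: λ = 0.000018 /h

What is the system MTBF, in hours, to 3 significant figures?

Series of exponential components: λ_sys = Σ λ_i
λ_sys = 0.0000013 + 0.000011 + 0.0000016 + 0.00048 + 0.000018 = 5.1190e-04 /h
MTBF = 1 / λ_sys = 1950 h

1950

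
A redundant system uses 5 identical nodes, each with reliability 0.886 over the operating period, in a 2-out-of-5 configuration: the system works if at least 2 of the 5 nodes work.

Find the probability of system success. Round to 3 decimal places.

0.999

R = Σ_{i=2}^{5} C(5,i) p^i (1−p)^{5−i} with p = 0.886
C(5,2)·0.886^2·0.114^3 = 0.01163
C(5,3)·0.886^3·0.114^2 = 0.09039
C(5,4)·0.886^4·0.114^1 = 0.35124
C(5,5)·0.886^5·0.114^0 = 0.54597
Sum = 0.999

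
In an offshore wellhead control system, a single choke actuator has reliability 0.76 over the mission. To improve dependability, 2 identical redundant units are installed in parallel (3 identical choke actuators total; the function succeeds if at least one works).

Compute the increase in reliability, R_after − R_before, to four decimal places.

0.2262

R_before = 0.76
R_after = 1 − (1 − 0.76)^3 = 0.9862
ΔR = 0.9862 − 0.76 = 0.2262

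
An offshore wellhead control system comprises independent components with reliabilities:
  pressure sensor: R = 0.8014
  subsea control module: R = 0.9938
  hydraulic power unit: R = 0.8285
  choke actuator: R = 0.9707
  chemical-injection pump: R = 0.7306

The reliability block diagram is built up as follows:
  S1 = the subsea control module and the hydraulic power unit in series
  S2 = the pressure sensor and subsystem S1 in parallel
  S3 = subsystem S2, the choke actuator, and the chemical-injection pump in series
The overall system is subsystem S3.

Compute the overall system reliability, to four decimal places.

Series (subsea control module and hydraulic power unit): 0.993800 × 0.828500 = 0.823363
Parallel (pressure sensor and [0.823363]): 1 − (1 − 0.801400)(1 − 0.823363) = 0.964920
Series ([0.964920], choke actuator, and chemical-injection pump): 0.964920 × 0.970700 × 0.730600 = 0.6843

0.6843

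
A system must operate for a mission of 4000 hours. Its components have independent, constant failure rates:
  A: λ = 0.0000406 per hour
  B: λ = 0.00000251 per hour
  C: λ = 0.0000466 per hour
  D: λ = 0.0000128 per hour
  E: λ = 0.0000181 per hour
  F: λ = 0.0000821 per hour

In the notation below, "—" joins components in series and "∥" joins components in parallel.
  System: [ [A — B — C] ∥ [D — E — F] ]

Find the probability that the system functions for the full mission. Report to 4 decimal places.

0.8904

R(A) = exp(−0.0000406 × 4000) = 0.850101
R(B) = exp(−0.00000251 × 4000) = 0.990010
R(C) = exp(−0.0000466 × 4000) = 0.829942
R(D) = exp(−0.0000128 × 4000) = 0.950089
R(E) = exp(−0.0000181 × 4000) = 0.930159
R(F) = exp(−0.0000821 × 4000) = 0.720075
Series (A, B, and C): 0.850101 × 0.990010 × 0.829942 = 0.698486
Series (D, E, and F): 0.950089 × 0.930159 × 0.720075 = 0.636355
Parallel ([0.698486] and [0.636355]): 1 − (1 − 0.698486)(1 − 0.636355) = 0.8904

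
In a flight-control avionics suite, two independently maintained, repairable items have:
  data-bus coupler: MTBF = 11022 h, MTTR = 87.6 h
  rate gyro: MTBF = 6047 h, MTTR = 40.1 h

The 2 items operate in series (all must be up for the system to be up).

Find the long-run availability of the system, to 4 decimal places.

A(data-bus coupler) = MTBF/(MTBF+MTTR) = 11022/(11022+87.6) = 0.992115
A(rate gyro) = MTBF/(MTBF+MTTR) = 6047/(6047+40.1) = 0.993412
Series availability: 0.992115 × 0.993412 = 0.9856

0.9856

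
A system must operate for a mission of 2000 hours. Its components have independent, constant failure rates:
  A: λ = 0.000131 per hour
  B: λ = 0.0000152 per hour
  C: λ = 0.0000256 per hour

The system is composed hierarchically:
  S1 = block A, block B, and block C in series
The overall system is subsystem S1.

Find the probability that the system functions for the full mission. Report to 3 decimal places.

R(A) = exp(−0.000131 × 2000) = 0.76951
R(B) = exp(−0.0000152 × 2000) = 0.97006
R(C) = exp(−0.0000256 × 2000) = 0.95009
Series (A, B, and C): 0.76951 × 0.97006 × 0.95009 = 0.709

0.709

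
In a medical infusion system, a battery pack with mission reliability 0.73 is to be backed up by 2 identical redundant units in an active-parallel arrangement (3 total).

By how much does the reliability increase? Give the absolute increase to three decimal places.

R_before = 0.73
R_after = 1 − (1 − 0.73)^3 = 0.980
ΔR = 0.980 − 0.73 = 0.250

0.250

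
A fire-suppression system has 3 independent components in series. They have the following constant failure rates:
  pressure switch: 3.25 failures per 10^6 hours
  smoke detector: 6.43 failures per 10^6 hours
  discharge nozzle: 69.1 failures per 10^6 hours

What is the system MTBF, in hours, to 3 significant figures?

12700

Series of exponential components: λ_sys = Σ λ_i
λ_sys = 0.00000325 + 0.00000643 + 0.0000691 = 7.8780e-05 /h
MTBF = 1 / λ_sys = 12700 h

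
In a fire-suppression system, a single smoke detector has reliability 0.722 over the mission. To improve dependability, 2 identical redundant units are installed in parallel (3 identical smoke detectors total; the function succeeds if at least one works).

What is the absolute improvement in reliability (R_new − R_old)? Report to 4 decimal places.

R_before = 0.722
R_after = 1 − (1 − 0.722)^3 = 0.9785
ΔR = 0.9785 − 0.722 = 0.2565

0.2565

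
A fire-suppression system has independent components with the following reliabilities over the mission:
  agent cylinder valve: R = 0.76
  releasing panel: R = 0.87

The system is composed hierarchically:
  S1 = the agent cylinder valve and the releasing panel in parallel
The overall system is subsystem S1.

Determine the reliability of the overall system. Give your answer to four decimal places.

Parallel (agent cylinder valve and releasing panel): 1 − (1 − 0.760000)(1 − 0.870000) = 0.9688

0.9688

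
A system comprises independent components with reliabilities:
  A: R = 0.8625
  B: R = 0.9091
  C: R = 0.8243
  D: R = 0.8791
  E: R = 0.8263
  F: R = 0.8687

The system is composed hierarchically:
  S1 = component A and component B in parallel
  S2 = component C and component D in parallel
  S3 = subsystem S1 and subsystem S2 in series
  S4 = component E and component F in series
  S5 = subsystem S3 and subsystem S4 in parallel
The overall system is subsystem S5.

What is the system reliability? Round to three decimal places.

0.991

Parallel (A and B): 1 − (1 − 0.86250)(1 − 0.90910) = 0.98750
Parallel (C and D): 1 − (1 − 0.82430)(1 − 0.87910) = 0.97876
Series ([0.98750] and [0.97876]): 0.98750 × 0.97876 = 0.96653
Series (E and F): 0.82630 × 0.86870 = 0.71781
Parallel ([0.96653] and [0.71781]): 1 − (1 − 0.96653)(1 − 0.71781) = 0.991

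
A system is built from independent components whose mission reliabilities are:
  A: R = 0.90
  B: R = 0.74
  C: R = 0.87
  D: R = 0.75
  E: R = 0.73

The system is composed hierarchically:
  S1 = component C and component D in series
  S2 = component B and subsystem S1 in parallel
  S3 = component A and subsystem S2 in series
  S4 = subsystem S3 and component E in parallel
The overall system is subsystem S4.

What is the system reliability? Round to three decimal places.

0.951

Series (C and D): 0.87000 × 0.75000 = 0.65250
Parallel (B and [0.65250]): 1 − (1 − 0.74000)(1 − 0.65250) = 0.90965
Series (A and [0.90965]): 0.90000 × 0.90965 = 0.81869
Parallel ([0.81869] and E): 1 − (1 − 0.81869)(1 − 0.73000) = 0.951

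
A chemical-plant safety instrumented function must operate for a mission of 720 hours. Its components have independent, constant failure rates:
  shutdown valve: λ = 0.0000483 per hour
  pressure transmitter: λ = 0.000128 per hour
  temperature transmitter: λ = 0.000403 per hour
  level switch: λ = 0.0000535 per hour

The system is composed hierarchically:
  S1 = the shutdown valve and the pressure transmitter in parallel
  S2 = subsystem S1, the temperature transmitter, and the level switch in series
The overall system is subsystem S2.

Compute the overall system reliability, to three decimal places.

R(shutdown valve) = exp(−0.0000483 × 720) = 0.96582
R(pressure transmitter) = exp(−0.000128 × 720) = 0.91196
R(temperature transmitter) = exp(−0.000403 × 720) = 0.74814
R(level switch) = exp(−0.0000535 × 720) = 0.96221
Parallel (shutdown valve and pressure transmitter): 1 − (1 − 0.96582)(1 − 0.91196) = 0.99699
Series ([0.99699], temperature transmitter, and level switch): 0.99699 × 0.74814 × 0.96221 = 0.718

0.718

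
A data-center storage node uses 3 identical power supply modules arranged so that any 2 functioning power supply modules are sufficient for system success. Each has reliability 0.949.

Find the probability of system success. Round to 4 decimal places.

0.9925

R = Σ_{i=2}^{3} C(3,i) p^i (1−p)^{3−i} with p = 0.949
C(3,2)·0.949^2·0.051^1 = 0.137792
C(3,3)·0.949^3·0.051^0 = 0.854670
Sum = 0.9925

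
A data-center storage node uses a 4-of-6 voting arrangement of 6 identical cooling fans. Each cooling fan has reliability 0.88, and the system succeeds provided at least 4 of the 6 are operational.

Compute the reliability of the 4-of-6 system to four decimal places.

0.9739

R = Σ_{i=4}^{6} C(6,i) p^i (1−p)^{6−i} with p = 0.88
C(6,4)·0.88^4·0.12^2 = 0.129534
C(6,5)·0.88^5·0.12^1 = 0.379967
C(6,6)·0.88^6·0.12^0 = 0.464404
Sum = 0.9739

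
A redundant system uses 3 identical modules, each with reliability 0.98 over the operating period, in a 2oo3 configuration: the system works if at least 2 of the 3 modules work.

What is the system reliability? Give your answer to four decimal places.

0.9988

R = Σ_{i=2}^{3} C(3,i) p^i (1−p)^{3−i} with p = 0.98
C(3,2)·0.98^2·0.02^1 = 0.057624
C(3,3)·0.98^3·0.02^0 = 0.941192
Sum = 0.9988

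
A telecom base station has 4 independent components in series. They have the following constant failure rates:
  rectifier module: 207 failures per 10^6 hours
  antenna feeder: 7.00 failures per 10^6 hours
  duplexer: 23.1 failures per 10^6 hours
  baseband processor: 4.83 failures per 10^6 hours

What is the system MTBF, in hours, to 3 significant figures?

Series of exponential components: λ_sys = Σ λ_i
λ_sys = 0.000207 + 0.00000700 + 0.0000231 + 0.00000483 = 2.4193e-04 /h
MTBF = 1 / λ_sys = 4130 h

4130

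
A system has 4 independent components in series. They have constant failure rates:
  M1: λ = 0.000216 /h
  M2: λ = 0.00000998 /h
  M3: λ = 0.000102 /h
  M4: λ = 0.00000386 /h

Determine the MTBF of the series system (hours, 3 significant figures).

3010

Series of exponential components: λ_sys = Σ λ_i
λ_sys = 0.000216 + 0.00000998 + 0.000102 + 0.00000386 = 3.3184e-04 /h
MTBF = 1 / λ_sys = 3010 h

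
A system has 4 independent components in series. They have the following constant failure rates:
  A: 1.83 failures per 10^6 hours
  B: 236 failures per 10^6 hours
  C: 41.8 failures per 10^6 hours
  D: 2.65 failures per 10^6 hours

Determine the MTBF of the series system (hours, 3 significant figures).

Series of exponential components: λ_sys = Σ λ_i
λ_sys = 0.00000183 + 0.000236 + 0.0000418 + 0.00000265 = 2.8228e-04 /h
MTBF = 1 / λ_sys = 3540 h

3540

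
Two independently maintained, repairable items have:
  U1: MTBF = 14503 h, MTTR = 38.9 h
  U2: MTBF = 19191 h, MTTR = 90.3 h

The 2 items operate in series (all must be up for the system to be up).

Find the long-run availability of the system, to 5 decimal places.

A(U1) = MTBF/(MTBF+MTTR) = 14503/(14503+38.9) = 0.997325
A(U2) = MTBF/(MTBF+MTTR) = 19191/(19191+90.3) = 0.995317
Series availability: 0.997325 × 0.995317 = 0.99265

0.99265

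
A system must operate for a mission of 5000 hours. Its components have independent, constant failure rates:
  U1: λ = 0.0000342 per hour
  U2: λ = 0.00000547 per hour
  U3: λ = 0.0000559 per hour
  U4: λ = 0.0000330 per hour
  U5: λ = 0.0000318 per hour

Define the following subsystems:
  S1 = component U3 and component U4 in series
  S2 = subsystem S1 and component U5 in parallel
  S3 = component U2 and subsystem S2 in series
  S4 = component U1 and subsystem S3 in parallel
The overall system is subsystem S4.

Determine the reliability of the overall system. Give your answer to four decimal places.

0.9877

R(U1) = exp(−0.0000342 × 5000) = 0.842822
R(U2) = exp(−0.00000547 × 5000) = 0.973021
R(U3) = exp(−0.0000559 × 5000) = 0.756162
R(U4) = exp(−0.0000330 × 5000) = 0.847894
R(U5) = exp(−0.0000318 × 5000) = 0.852996
Series (U3 and U4): 0.756162 × 0.847894 = 0.641145
Parallel ([0.641145] and U5): 1 − (1 − 0.641145)(1 − 0.852996) = 0.947247
Series (U2 and [0.947247]): 0.973021 × 0.947247 = 0.921691
Parallel (U1 and [0.921691]): 1 − (1 − 0.842822)(1 − 0.921691) = 0.9877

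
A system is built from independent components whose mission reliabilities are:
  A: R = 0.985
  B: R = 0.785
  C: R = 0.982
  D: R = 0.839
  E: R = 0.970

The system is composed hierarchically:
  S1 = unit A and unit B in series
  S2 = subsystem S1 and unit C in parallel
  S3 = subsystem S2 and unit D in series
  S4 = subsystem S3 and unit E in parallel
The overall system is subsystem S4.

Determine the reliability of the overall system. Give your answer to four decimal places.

0.9951

Series (A and B): 0.985000 × 0.785000 = 0.773225
Parallel ([0.773225] and C): 1 − (1 − 0.773225)(1 − 0.982000) = 0.995918
Series ([0.995918] and D): 0.995918 × 0.839000 = 0.835575
Parallel ([0.835575] and E): 1 − (1 − 0.835575)(1 − 0.970000) = 0.9951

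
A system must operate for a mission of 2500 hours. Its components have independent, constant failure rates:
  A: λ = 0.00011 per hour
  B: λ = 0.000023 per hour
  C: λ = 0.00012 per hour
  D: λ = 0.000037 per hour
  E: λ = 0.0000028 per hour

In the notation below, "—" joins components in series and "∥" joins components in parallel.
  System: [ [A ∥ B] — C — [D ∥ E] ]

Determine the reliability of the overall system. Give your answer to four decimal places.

0.7304

R(A) = exp(−0.00011 × 2500) = 0.759572
R(B) = exp(−0.000023 × 2500) = 0.944122
R(C) = exp(−0.00012 × 2500) = 0.740818
R(D) = exp(−0.000037 × 2500) = 0.911649
R(E) = exp(−0.0000028 × 2500) = 0.993024
Parallel (A and B): 1 − (1 − 0.759572)(1 − 0.944122) = 0.986565
Parallel (D and E): 1 − (1 − 0.911649)(1 − 0.993024) = 0.999384
Series ([0.986565], C, and [0.999384]): 0.986565 × 0.740818 × 0.999384 = 0.7304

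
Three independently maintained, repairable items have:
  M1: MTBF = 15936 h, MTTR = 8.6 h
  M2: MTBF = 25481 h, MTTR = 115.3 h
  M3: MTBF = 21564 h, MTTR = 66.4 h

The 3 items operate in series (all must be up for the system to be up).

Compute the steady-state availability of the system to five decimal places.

0.99190

A(M1) = MTBF/(MTBF+MTTR) = 15936/(15936+8.6) = 0.999461
A(M2) = MTBF/(MTBF+MTTR) = 25481/(25481+115.3) = 0.995495
A(M3) = MTBF/(MTBF+MTTR) = 21564/(21564+66.4) = 0.996930
Series availability: 0.999461 × 0.995495 × 0.996930 = 0.99190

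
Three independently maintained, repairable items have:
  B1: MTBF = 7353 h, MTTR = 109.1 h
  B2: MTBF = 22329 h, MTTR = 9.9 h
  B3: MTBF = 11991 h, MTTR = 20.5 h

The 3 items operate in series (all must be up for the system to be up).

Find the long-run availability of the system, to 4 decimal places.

0.9833

A(B1) = MTBF/(MTBF+MTTR) = 7353/(7353+109.1) = 0.985379
A(B2) = MTBF/(MTBF+MTTR) = 22329/(22329+9.9) = 0.999557
A(B3) = MTBF/(MTBF+MTTR) = 11991/(11991+20.5) = 0.998293
Series availability: 0.985379 × 0.999557 × 0.998293 = 0.9833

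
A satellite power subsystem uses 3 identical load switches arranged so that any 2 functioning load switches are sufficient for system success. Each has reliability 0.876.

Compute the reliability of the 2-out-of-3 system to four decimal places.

0.9577

R = Σ_{i=2}^{3} C(3,i) p^i (1−p)^{3−i} with p = 0.876
C(3,2)·0.876^2·0.124^1 = 0.285464
C(3,3)·0.876^3·0.124^0 = 0.672221
Sum = 0.9577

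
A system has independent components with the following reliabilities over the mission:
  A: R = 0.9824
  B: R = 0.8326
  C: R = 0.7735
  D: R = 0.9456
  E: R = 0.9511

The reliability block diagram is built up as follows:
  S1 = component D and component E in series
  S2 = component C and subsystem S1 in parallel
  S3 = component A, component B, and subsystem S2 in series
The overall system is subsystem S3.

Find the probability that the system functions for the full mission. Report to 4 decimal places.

Series (D and E): 0.945600 × 0.951100 = 0.899360
Parallel (C and [0.899360]): 1 − (1 − 0.773500)(1 − 0.899360) = 0.977205
Series (A, B, and [0.977205]): 0.982400 × 0.832600 × 0.977205 = 0.7993

0.7993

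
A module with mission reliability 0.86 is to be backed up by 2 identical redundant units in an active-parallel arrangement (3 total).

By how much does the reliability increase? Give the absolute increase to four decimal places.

R_before = 0.86
R_after = 1 − (1 − 0.86)^3 = 0.9973
ΔR = 0.9973 − 0.86 = 0.1373

0.1373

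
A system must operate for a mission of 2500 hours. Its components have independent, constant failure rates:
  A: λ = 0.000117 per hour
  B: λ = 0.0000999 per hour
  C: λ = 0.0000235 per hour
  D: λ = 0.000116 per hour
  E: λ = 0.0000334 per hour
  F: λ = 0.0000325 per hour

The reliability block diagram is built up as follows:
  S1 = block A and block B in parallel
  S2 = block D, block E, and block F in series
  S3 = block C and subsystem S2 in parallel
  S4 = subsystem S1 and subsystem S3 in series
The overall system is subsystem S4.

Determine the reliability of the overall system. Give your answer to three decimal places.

R(A) = exp(−0.000117 × 2500) = 0.74640
R(B) = exp(−0.0000999 × 2500) = 0.77900
R(C) = exp(−0.0000235 × 2500) = 0.94294
R(D) = exp(−0.000116 × 2500) = 0.74826
R(E) = exp(−0.0000334 × 2500) = 0.91989
R(F) = exp(−0.0000325 × 2500) = 0.92196
Parallel (A and B): 1 − (1 − 0.74640)(1 − 0.77900) = 0.94395
Series (D, E, and F): 0.74826 × 0.91989 × 0.92196 = 0.63460
Parallel (C and [0.63460]): 1 − (1 − 0.94294)(1 − 0.63460) = 0.97915
Series ([0.94395] and [0.97915]): 0.94395 × 0.97915 = 0.924

0.924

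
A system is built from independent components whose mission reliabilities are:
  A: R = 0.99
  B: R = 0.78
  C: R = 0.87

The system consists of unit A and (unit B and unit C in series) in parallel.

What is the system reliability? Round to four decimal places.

0.9968

Series (B and C): 0.780000 × 0.870000 = 0.678600
Parallel (A and [0.678600]): 1 − (1 − 0.990000)(1 − 0.678600) = 0.9968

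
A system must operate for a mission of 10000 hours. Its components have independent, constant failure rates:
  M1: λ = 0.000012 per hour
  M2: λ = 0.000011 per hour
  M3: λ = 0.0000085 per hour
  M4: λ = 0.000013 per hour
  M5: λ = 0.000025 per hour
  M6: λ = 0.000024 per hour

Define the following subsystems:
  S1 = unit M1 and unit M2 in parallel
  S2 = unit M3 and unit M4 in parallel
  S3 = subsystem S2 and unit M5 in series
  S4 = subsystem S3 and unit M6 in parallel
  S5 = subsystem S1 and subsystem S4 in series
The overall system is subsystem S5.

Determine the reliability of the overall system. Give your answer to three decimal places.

R(M1) = exp(−0.000012 × 10000) = 0.88692
R(M2) = exp(−0.000011 × 10000) = 0.89583
R(M3) = exp(−0.0000085 × 10000) = 0.91851
R(M4) = exp(−0.000013 × 10000) = 0.87810
R(M5) = exp(−0.000025 × 10000) = 0.77880
R(M6) = exp(−0.000024 × 10000) = 0.78663
Parallel (M1 and M2): 1 − (1 − 0.88692)(1 − 0.89583) = 0.98822
Parallel (M3 and M4): 1 − (1 − 0.91851)(1 − 0.87810) = 0.99007
Series ([0.99007] and M5): 0.99007 × 0.77880 = 0.77107
Parallel ([0.77107] and M6): 1 − (1 − 0.77107)(1 − 0.78663) = 0.95115
Series ([0.98822] and [0.95115]): 0.98822 × 0.95115 = 0.940

0.940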